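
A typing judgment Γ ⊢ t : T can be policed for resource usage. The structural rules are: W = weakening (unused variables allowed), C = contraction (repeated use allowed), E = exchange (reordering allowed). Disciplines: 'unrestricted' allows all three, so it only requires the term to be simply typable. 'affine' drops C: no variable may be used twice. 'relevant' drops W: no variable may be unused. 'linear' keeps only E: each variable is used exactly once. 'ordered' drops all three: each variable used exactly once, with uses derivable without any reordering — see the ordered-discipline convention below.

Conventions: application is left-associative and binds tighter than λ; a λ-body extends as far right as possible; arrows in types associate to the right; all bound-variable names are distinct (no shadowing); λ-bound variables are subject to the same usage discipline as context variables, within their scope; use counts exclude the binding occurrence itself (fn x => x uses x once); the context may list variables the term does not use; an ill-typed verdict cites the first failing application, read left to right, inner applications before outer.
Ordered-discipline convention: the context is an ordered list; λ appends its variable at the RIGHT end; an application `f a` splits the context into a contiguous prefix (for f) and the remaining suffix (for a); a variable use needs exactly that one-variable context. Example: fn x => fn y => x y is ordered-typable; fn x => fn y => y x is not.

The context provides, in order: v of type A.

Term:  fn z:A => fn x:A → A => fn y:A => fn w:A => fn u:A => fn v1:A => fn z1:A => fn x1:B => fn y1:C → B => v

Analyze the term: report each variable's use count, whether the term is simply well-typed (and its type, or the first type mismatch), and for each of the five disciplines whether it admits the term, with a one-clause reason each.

usage: v=1, z [bound]=0, x [bound]=0, y [bound]=0, w [bound]=0, u [bound]=0, v1 [bound]=0, z1 [bound]=0, x1 [bound]=0, y1 [bound]=0
use order (left to right): v
typing: ✓ — A → (A → A) → A → A → A → A → A → B → (C → B) → A
ordered: ✗ — needs weakening: z, x, y, w, u, v1, z1, x1, y1 unused
linear: ✗ — needs weakening: z, x, y, w, u, v1, z1, x1, y1 unused
affine: ✓ — no duplicate uses among v, z, x, y, w, u, v1, z1, x1, y1
relevant: ✗ — needs weakening: z, x, y, w, u, v1, z1, x1, y1 unused
unrestricted: ✓ — type-checks (A → (A → A) → A → A → A → A → A → B → (C → B) → A) and nothing is barred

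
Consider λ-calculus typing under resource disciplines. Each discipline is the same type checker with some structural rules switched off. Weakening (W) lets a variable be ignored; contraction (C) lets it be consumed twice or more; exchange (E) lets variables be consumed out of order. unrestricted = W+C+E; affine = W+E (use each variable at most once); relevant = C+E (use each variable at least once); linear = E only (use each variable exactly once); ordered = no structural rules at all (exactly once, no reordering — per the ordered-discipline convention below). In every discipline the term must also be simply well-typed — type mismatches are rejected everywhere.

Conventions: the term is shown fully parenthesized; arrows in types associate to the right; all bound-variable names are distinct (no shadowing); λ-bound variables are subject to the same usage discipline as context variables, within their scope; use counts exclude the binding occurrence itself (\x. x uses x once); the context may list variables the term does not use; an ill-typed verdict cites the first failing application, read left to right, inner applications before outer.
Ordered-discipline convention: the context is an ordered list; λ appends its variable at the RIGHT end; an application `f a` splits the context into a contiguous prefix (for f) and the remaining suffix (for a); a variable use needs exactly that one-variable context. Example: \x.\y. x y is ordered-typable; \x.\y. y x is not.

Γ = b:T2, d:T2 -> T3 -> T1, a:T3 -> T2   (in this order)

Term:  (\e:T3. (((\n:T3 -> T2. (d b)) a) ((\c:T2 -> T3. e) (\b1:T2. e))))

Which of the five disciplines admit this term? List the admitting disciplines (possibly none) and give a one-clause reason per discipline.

admitted by: unrestricted
counts: b ×1; d ×1; a ×1; e (λ-bound) ×2; n (λ-bound) ×0; c (λ-bound) ×0; b1 (λ-bound) ×0
uses in reading order: d, b, a, e, e
typing: well-typed at T3 -> T1
ordered: ✗ — e ×2 used more than once (contraction); n, c, b1 never used (weakening)
linear: ✗ — e ×2 used more than once (contraction); n, c, b1 never used (weakening)
affine: ✗ — e ×2 used more than once (contraction)
relevant: ✗ — n, c, b1 never used (weakening)
unrestricted: ✓ — well-typed at T3 -> T1; no restrictions here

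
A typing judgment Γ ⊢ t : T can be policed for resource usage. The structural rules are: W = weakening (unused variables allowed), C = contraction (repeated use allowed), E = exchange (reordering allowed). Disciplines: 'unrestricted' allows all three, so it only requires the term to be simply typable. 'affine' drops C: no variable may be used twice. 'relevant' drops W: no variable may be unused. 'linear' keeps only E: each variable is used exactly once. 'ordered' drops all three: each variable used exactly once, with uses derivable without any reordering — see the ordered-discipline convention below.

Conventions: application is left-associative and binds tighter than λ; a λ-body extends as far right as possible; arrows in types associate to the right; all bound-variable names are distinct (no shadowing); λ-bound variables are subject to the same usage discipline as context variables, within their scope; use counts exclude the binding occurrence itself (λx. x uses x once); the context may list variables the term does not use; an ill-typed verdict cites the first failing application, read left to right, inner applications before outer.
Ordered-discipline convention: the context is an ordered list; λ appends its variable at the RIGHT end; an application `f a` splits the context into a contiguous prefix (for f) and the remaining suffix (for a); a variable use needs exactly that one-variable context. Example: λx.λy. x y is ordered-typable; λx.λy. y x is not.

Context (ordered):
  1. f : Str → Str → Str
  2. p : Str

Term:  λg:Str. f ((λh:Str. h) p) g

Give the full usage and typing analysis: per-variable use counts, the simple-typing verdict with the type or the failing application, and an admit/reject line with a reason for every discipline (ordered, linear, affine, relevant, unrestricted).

usage: f ×1, p ×1, g [bound] ×1, h [bound] ×1
left-to-right use order: f, h, p, g
typing: well-typed — term : Str → Str
ordered ✓ (f, p, g, h once each; derivable with no W/C/E)
linear ✓ (exactly-once usage across f, p, g, h)
affine ✓ (no duplicate uses among f, p, g, h)
relevant ✓ (at least one use each (f, p, g, h))
unrestricted ✓ (well-typed at Str → Str; no restrictions here)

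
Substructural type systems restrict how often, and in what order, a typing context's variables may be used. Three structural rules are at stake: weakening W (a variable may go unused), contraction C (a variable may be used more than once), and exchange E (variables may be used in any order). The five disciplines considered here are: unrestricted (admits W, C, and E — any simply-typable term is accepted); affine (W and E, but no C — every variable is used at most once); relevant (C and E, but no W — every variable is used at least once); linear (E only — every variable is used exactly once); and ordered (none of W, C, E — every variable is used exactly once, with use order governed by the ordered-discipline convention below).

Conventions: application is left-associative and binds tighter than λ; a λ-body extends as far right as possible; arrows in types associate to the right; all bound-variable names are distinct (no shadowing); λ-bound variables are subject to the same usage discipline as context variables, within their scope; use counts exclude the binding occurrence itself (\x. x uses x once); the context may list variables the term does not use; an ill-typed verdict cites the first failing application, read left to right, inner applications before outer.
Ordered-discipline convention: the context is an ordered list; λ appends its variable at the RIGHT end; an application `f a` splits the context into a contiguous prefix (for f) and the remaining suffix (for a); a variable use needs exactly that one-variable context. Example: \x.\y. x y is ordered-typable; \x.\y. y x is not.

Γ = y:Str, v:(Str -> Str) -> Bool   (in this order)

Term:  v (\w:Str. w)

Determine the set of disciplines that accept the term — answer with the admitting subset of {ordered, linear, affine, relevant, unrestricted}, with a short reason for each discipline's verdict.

accepted by: affine, unrestricted
counts: y=0; v=1; w [bound]=1
uses in reading order: v, w
typing: the term checks, with type Bool
ordered: ✗, y never used (weakening)
linear: ✗, y never used (weakening)
affine: ✓, no duplicate uses among y, v, w
relevant: ✗, y never used (weakening)
unrestricted: ✓, well-typed at Bool; no restrictions here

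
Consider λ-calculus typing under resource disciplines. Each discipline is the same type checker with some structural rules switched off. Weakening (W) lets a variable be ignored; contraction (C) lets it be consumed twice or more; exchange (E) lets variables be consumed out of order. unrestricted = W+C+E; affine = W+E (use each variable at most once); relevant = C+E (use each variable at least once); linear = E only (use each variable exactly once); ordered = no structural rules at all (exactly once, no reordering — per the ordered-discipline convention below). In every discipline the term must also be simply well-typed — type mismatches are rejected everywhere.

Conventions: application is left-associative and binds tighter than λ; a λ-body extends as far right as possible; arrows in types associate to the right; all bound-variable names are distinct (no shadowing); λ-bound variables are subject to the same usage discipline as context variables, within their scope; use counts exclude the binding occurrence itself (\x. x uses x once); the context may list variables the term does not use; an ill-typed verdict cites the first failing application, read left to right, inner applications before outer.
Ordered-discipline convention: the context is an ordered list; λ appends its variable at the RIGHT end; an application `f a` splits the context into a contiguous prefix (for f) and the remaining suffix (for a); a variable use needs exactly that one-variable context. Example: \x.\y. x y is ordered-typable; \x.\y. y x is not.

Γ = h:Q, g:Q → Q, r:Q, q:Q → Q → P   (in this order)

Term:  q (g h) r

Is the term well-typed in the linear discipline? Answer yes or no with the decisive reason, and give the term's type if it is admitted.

yes — each of h, g, r, q used exactly once; term : P
counts: h: 1×; g: 1×; r: 1×; q: 1×
left-to-right use order: q, g, h, r
typing: well-typed at P
summary: ordered ✗, linear ✓, affine ✓, relevant ✓, unrestricted ✓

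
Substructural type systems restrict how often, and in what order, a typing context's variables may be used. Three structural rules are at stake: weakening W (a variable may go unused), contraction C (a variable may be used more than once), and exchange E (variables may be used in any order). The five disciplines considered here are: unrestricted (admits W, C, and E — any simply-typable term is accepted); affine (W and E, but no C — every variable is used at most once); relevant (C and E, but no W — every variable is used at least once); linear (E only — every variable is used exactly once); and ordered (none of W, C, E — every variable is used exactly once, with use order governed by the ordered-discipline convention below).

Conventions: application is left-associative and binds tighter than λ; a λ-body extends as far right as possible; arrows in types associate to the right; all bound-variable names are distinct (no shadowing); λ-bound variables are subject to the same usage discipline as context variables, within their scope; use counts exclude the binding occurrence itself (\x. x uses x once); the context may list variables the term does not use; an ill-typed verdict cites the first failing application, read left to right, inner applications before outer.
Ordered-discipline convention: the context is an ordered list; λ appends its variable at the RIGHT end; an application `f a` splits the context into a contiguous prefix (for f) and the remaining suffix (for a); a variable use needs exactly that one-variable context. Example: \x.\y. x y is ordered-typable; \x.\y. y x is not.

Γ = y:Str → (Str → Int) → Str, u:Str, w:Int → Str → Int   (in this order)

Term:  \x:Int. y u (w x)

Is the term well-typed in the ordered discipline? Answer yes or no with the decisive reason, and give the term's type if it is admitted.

yes — y, u, w, x: once each, no exchange needed; term : Int → Str
counts: y=1, u=1, w=1, x (λ-bound)=1
use order (left to right): y, u, w, x
typing: the term checks, with type Int → Str
across the five disciplines: ordered ✓ · linear ✓ · affine ✓ · relevant ✓ · unrestricted ✓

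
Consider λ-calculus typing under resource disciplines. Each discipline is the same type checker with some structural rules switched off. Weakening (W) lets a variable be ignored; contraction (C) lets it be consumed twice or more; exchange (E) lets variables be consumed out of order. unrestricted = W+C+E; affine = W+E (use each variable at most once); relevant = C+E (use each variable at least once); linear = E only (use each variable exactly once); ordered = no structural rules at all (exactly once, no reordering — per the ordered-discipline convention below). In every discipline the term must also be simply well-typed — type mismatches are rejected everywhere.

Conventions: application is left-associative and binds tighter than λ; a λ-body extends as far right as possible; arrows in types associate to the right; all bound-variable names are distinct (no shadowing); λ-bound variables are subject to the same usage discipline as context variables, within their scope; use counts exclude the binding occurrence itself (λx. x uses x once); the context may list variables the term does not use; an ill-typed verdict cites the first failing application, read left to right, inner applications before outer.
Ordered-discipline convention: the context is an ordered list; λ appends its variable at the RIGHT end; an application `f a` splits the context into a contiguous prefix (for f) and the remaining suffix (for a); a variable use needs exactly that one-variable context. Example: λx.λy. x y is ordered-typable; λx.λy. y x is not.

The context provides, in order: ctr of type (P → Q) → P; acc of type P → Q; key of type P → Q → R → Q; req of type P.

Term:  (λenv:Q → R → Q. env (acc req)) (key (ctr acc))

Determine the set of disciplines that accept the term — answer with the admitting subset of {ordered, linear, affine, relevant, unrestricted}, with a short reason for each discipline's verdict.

admitted in: relevant, unrestricted
counts: ctr: 1×, acc: 2×, key: 1×, req: 1×, env [bound]: 1×
use order (left to right): env, acc, req, key, ctr, acc
typing: well-typed — term : R → Q
ordered ✗ (acc ×2 used more than once (contraction))
linear ✗ (acc ×2 used more than once (contraction))
affine ✗ (acc ×2 used more than once (contraction))
relevant ✓ (none of ctr, acc, key, req, env goes unused)
unrestricted ✓ (well-typed at R → Q; no restrictions here)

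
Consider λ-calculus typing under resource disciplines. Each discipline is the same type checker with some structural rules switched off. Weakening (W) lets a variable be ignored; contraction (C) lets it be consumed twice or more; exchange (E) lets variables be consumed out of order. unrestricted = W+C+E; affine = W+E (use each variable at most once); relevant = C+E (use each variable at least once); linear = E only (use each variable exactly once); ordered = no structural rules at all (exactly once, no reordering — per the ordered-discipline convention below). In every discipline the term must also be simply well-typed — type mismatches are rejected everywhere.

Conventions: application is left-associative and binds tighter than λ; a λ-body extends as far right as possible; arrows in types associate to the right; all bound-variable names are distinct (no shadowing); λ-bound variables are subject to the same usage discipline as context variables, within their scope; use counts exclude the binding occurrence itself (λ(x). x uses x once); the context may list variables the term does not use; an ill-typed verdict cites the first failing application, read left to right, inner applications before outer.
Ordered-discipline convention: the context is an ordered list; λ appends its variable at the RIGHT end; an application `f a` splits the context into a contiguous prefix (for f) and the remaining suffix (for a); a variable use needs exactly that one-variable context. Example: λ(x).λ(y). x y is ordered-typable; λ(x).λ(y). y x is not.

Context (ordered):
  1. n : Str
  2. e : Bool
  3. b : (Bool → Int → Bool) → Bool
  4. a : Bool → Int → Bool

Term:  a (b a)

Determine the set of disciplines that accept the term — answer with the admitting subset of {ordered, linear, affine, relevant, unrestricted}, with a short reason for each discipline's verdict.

admitted by: unrestricted
counts: n: 0; e: 0; b: 1; a: 2
use order (left to right): a, b, a
typing: well-typed — term : Int → Bool
ordered ✗ (a ×2 used more than once (contraction); n, e left unused)
linear ✗ (a ×2 used more than once (contraction); n, e left unused)
affine ✗ (a ×2 used more than once (contraction))
relevant ✗ (n, e left unused)
unrestricted ✓ (type-checks (Int → Bool) and nothing is barred)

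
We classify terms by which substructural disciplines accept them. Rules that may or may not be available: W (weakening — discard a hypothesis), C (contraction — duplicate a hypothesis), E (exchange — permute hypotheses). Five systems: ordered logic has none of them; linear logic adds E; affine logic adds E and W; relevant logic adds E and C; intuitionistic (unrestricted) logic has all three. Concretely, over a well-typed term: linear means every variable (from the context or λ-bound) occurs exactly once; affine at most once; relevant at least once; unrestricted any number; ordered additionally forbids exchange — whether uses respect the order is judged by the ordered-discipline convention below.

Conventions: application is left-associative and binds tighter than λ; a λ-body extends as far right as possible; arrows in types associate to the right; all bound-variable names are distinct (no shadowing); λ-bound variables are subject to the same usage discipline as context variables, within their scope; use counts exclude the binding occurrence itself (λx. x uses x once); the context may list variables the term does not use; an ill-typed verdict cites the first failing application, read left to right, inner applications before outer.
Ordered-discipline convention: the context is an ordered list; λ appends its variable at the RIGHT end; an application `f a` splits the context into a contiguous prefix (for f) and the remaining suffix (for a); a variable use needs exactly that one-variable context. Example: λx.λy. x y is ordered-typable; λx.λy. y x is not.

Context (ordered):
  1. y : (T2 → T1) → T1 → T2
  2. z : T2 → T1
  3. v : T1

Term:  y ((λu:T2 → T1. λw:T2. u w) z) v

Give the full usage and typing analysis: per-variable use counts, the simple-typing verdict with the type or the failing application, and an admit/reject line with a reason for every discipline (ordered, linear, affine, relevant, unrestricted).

counts: y: 1, z: 1, v: 1, u [bound]: 1, w [bound]: 1
use order (left to right): y, u, w, z, v
typing: ✓ — T2
ordered ✓ (y, z, v, u, w once each; derivable with no W/C/E)
linear ✓ (single use per variable (y, z, v, u, w))
affine ✓ (no duplicate uses among y, z, v, u, w)
relevant ✓ (y, z, v, u, w: all used, weakening unneeded)
unrestricted ✓ (type-checks (T2) and nothing is barred)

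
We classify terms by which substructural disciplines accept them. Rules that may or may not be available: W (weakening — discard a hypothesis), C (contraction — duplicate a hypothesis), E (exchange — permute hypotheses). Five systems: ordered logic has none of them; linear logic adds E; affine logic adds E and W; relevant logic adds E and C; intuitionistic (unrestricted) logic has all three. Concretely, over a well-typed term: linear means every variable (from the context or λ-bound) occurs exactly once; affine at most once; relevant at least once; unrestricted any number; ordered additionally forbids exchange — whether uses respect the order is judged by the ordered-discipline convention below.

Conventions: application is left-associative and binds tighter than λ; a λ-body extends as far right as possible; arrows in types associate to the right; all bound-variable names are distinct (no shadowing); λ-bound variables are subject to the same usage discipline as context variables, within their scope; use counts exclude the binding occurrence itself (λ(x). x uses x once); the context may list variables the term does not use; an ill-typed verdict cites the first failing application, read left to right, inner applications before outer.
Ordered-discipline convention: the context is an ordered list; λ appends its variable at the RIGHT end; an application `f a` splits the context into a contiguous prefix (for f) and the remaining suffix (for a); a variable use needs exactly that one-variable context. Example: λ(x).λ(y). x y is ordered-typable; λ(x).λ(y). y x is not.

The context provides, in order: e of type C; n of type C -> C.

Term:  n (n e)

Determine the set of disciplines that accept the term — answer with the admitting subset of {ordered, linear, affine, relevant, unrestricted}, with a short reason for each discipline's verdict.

admitted in: relevant, unrestricted
variable uses: e=1; n=2
left-to-right use order: n, n, e
typing: well-typed — term : C
ordered: ✗, repeated use of n ×2
linear: ✗, repeated use of n ×2
affine: ✗, repeated use of n ×2
relevant: ✓, at least one use each (e, n)
unrestricted: ✓, type-checks (C) and nothing is barred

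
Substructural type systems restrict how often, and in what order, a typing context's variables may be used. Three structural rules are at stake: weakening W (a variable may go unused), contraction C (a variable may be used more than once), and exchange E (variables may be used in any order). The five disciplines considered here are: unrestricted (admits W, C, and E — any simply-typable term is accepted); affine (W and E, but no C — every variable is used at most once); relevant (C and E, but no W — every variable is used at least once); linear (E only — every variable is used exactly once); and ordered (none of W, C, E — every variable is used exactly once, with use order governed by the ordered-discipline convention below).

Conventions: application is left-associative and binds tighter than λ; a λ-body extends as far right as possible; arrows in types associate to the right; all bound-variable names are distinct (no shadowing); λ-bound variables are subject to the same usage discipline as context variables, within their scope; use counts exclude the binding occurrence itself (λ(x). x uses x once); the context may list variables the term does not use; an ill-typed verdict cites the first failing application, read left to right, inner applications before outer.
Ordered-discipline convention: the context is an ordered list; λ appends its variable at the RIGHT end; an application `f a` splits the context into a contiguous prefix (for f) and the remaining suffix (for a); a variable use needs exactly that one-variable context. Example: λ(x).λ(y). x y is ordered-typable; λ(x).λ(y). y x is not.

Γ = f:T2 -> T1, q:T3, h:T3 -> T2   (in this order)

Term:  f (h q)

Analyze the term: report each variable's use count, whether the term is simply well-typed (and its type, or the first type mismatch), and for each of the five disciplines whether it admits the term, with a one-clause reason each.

use counts: f ×1, q ×1, h ×1
uses in reading order: f, h, q
typing: well-typed — term : T1
ordered: ✗, no ordered split (uses run f, h, q)
linear: ✓, exactly-once usage across f, q, h
affine: ✓, at most one use each (f, q, h)
relevant: ✓, f, q, h: all used, weakening unneeded
unrestricted: ✓, simply typable at T1; W, C, E all held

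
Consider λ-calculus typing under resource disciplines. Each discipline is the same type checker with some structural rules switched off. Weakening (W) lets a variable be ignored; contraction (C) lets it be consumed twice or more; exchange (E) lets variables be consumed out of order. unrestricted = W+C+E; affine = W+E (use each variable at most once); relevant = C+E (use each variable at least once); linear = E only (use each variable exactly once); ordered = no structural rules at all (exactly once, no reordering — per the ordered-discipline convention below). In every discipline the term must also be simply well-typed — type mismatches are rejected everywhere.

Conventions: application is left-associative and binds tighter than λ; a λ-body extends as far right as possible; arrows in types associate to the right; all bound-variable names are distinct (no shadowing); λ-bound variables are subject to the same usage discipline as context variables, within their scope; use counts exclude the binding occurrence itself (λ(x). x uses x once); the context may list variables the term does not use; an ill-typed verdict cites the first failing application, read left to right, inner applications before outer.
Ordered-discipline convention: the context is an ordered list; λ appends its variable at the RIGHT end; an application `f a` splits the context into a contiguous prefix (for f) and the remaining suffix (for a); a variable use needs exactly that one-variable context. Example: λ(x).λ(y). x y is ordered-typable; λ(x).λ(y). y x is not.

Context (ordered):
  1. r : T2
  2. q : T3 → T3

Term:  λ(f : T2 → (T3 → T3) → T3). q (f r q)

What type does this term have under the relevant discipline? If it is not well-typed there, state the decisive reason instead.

term : (T2 → (T3 → T3) → T3) → T3
usage: r=1; q=2; f (bound)=1
uses in reading order: q, f, r, q
typing: ✓ — (T2 → (T3 → T3) → T3) → T3
per-discipline verdicts: ordered ✗; linear ✗; affine ✗; relevant ✓; unrestricted ✓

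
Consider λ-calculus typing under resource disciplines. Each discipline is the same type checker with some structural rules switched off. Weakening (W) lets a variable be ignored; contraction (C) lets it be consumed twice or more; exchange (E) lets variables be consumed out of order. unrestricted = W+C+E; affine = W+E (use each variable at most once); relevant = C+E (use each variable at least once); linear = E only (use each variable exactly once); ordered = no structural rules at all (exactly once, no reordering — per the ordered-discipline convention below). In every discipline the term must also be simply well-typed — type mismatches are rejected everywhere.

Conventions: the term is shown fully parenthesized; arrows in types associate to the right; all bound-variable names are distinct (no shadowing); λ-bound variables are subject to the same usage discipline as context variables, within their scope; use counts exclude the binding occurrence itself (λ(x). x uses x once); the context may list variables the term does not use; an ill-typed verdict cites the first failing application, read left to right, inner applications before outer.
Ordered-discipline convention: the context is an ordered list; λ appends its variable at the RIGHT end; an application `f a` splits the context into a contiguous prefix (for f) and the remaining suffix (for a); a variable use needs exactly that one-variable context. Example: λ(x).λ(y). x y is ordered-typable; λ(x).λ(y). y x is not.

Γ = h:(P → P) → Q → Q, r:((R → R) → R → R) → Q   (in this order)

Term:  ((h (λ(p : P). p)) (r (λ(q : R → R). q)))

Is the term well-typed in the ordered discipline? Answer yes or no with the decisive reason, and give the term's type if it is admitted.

yes — one use each (h, r, p, q); ordered split holds; term : Q
variable uses: h=1; r=1; p (λ-bound)=1; q (λ-bound)=1
order of uses: h, p, r, q
typing: ✓ — Q
per-discipline verdicts: ordered ✓ | linear ✓ | affine ✓ | relevant ✓ | unrestricted ✓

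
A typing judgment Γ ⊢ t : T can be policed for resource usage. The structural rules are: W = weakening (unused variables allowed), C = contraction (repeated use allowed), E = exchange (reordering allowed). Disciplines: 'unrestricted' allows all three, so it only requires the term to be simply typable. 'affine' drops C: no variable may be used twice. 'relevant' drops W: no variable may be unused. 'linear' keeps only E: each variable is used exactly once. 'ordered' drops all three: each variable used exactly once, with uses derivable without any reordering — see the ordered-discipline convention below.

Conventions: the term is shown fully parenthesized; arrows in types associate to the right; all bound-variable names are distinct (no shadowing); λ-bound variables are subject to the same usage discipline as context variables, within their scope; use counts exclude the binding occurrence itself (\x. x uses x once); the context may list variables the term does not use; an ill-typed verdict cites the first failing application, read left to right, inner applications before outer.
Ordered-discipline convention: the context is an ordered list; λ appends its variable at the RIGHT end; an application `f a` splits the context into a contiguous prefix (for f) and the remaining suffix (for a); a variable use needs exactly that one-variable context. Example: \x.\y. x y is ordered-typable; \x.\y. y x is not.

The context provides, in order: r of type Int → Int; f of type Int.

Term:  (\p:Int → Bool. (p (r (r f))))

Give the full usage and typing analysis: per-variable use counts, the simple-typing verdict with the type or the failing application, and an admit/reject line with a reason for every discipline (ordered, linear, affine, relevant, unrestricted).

variable uses: r: 2×, f: 1×, p (bound): 1×
use order (left to right): p, r, r, f
typing: the term checks, with type (Int → Bool) → Bool
ordered: ✗ — needs contraction — r ×2
linear: ✗ — needs contraction — r ×2
affine: ✗ — needs contraction — r ×2
relevant: ✓ — none of r, f, p goes unused
unrestricted: ✓ — typability at (Int → Bool) → Bool is all that's needed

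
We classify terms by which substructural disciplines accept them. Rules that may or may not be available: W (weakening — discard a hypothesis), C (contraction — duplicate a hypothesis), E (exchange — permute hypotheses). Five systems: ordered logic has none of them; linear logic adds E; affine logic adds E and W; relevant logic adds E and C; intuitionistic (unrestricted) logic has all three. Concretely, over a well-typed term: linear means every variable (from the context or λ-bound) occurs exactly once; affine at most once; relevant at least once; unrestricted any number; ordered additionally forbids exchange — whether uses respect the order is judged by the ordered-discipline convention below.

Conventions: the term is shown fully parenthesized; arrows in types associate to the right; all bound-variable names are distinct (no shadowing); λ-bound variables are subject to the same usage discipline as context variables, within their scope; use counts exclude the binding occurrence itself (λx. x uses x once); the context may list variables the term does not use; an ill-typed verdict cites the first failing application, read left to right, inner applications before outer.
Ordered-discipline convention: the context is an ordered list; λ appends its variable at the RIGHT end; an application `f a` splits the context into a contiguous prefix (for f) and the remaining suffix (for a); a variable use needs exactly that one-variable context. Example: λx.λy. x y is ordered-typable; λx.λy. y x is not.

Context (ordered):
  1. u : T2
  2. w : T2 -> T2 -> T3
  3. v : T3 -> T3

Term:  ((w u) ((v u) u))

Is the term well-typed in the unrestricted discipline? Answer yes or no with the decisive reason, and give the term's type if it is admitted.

no — fails simple typing
use counts: u: 3, w: 1, v: 1
order of uses: w, u, v, u, u
typing: ill-typed: argument of type T2 where T3 is required
summary: ordered ✗; linear ✗; affine ✗; relevant ✗; unrestricted ✗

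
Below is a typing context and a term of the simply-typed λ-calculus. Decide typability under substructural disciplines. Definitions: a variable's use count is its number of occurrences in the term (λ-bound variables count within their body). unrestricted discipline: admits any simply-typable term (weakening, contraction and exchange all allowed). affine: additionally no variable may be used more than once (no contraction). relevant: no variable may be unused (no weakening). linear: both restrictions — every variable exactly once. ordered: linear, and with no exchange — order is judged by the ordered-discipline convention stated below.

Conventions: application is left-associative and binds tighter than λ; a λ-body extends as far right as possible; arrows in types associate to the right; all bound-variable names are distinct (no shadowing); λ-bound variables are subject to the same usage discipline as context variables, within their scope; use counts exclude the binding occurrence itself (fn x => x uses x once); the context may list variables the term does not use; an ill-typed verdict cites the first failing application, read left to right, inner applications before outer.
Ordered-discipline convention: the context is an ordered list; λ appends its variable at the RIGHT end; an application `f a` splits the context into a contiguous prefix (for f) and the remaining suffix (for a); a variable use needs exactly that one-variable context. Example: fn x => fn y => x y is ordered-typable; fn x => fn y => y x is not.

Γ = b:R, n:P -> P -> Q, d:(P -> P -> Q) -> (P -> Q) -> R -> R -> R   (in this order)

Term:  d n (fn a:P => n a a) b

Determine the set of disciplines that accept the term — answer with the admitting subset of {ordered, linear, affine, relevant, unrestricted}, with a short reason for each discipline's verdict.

admitted by: relevant, unrestricted
use counts: b=1, n=2, d=1, a (bound)=2
left-to-right use order: d, n, n, a, a, b
typing: well-typed at R -> R
ordered: ✗, n ×2, a ×2 used more than once (contraction)
linear: ✗, n ×2, a ×2 used more than once (contraction)
affine: ✗, n ×2, a ×2 used more than once (contraction)
relevant: ✓, b, n, d, a: all used, weakening unneeded
unrestricted: ✓, type-checks (R -> R) and nothing is barred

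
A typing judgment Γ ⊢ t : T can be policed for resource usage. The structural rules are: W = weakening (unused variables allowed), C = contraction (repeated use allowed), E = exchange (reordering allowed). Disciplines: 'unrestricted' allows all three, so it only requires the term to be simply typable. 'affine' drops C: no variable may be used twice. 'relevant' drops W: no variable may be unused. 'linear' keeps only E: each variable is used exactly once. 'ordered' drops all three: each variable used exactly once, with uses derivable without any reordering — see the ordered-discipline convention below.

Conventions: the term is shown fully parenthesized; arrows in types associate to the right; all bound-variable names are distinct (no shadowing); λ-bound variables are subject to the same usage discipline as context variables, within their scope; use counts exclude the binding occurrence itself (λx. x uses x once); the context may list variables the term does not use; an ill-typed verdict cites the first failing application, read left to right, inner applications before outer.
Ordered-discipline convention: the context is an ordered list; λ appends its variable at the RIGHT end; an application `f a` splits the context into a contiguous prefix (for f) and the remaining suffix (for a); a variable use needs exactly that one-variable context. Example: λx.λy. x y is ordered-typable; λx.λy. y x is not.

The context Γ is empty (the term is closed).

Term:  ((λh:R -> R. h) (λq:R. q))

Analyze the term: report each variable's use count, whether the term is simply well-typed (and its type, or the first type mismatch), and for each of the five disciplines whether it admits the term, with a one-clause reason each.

variable uses: h [bound]=1, q [bound]=1
uses in reading order: h, q
typing: ✓ — R -> R
ordered: ✓, h, q: once each, no exchange needed
linear: ✓, exactly-once usage across h, q
affine: ✓, no duplicate uses among h, q
relevant: ✓, every one of h, q appears
unrestricted: ✓, type-checks (R -> R) and nothing is barred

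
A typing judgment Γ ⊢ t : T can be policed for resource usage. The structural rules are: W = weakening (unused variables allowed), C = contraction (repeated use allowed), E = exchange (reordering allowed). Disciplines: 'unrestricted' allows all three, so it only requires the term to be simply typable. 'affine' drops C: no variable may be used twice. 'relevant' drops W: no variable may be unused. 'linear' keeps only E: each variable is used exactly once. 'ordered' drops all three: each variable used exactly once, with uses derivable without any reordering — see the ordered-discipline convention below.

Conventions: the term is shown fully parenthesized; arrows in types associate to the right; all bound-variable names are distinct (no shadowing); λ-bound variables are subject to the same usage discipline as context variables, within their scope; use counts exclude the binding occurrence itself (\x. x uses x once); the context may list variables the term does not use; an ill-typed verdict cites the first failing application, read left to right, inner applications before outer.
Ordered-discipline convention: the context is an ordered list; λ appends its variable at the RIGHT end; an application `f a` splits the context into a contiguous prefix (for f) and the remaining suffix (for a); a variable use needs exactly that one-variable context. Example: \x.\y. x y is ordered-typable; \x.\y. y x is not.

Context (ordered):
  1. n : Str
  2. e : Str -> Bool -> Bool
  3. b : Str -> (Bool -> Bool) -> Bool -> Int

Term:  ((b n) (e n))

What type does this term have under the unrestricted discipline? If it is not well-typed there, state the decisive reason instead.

term : Bool -> Int
usage: n=2, e=1, b=1
order of uses: b, n, e, n
typing: the term checks, with type Bool -> Int
across the five disciplines: ordered ✗; linear ✗; affine ✗; relevant ✓; unrestricted ✓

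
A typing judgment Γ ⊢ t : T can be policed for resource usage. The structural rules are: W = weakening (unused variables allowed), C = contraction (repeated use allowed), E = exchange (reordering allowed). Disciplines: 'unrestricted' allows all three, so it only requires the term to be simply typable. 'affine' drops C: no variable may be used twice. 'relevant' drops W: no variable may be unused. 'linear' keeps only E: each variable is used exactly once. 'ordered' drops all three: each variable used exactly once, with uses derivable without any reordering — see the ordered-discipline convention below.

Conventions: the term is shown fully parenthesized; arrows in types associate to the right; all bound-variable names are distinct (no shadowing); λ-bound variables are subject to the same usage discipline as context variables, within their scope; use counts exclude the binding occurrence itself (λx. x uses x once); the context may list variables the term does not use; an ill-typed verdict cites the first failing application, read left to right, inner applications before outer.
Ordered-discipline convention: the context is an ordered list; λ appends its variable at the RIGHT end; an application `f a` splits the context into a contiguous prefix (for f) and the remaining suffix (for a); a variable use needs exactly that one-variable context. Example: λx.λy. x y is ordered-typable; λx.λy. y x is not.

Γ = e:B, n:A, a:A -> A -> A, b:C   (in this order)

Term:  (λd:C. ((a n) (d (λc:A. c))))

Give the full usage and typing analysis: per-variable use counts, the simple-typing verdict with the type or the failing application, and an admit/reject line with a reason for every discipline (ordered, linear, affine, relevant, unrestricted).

use counts: e=0, n=1, a=1, b=0, d [bound]=1, c [bound]=1
use order (left to right): a, n, d, c
typing: ill-typed: applying a non-function (C)
ordered: ✗ — a type mismatch blocks all five
linear: ✗ — the type mismatch rejects it
affine: ✗ — not simply typable
relevant: ✗ — fails simple typing
unrestricted: ✗ — a type mismatch blocks all five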